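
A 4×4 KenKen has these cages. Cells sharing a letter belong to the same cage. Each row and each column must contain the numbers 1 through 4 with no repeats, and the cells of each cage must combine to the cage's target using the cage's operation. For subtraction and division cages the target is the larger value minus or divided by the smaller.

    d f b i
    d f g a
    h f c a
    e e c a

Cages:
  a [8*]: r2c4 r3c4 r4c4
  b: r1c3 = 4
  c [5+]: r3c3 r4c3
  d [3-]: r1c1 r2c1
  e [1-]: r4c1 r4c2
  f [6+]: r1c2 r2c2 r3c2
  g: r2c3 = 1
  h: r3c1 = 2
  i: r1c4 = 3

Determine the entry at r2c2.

Cage b is a single given cell, which forces r1c3 = 4.
I is a freebie; hence r1c4 = 3.
Cage g is a single given cell, so r2c3 = 1.
H is a freebie; hence r3c1 = 2.
2 is placed in row 3; hence r3c3 = 3.
Column 3 already has 3, which forces r4c3 = 2.
Row 1 already has 4, which forces r1c1 = 1.
The 3 cells of cage f must have sum 6, which forces r1c2 = 2.
Row 2 already has 1, which forces r2c1 = 4.
The 3 cells of cage f must have sum 6; hence r2c2 = 3.
Cage a has product 8; hence r2c4 = 2.
Row 3 now contains 3, which forces r3c2 = 1.
1 is placed in row 3, which forces r3c4 = 4.
4 is placed in column 1, so r4c1 = 3.
3 is placed in column 2, leaving r4c2 = 4.
Column 4 now contains 4, so r4c4 = 1.
Filled in: 1 2 4 3 / 4 3 1 2 / 2 1 3 4 / 3 4 2 1.

3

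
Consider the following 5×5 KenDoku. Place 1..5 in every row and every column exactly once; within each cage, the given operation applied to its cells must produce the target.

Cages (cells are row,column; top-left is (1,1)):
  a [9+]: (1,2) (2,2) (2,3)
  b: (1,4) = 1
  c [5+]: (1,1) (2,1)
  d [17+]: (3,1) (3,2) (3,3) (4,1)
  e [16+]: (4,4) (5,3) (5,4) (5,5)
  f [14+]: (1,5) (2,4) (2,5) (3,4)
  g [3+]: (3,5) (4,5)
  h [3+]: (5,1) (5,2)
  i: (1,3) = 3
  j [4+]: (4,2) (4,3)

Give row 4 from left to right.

5 3 1 4 2

Cage i is a single given cell, which forces (1,3) = 3.
Cage b is a single given cell; hence (1,4) = 1.
The 4 cells of cage d must have sum 17; hence (4,1) = 5.
Column 3 already has 3, leaving (4,3) = 1.
5 is placed in row 4; hence (4,4) = 4.
Row 4 now contains 1, which forces (4,5) = 2.
Column 5 now contains 2, so (3,5) = 1.
Row 4 now contains 1; hence (4,2) = 3.
The 4 cells of cage d must have sum 17, so (3,1) = 3.
Cage c's pair has sum 5, which forces (1,1) = 4.
Row 1 already has 4, so (1,2) = 2.
Row 1 already has 4, so (1,5) = 5.
Column 1 already has 3, which forces (2,1) = 1.
Row 2 now contains 1; hence (2,2) = 5.
Column 2 already has 5, leaving (3,2) = 4.
4 is placed in row 3, which forces (3,3) = 5.
Row 3 already has 5; hence (3,4) = 2.
Column 1 already has 1; hence (5,1) = 2.
2 is placed in column 2, leaving (5,2) = 1.
5 is placed in column 3; hence (5,3) = 4.
4 is placed in row 5; hence (5,5) = 3.
Column 3 now contains 4, which forces (2,3) = 2.
2 is placed in column 4, which forces (2,4) = 3.
3 is placed in column 5, which forces (2,5) = 4.
Row 5 now contains 3; hence (5,4) = 5.
Filled in: 4 2 3 1 5 / 1 5 2 3 4 / 3 4 5 2 1 / 5 3 1 4 2 / 2 1 4 5 3.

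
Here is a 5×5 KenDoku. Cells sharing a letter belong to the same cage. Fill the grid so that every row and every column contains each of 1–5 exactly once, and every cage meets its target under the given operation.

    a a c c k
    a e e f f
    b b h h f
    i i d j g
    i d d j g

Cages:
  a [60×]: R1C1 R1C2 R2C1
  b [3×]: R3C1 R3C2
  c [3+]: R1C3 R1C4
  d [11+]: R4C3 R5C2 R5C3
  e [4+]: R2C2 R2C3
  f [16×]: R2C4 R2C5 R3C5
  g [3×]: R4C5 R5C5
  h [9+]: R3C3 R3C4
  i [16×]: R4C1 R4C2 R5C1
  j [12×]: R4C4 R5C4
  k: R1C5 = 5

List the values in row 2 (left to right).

Cage k is a single given cell; hence R1C5 = 5.
Cage a needs product 60; hence R2C1 = 5.
The only place for 2 in row 2 is R2C4.
Cage c needs two cells with sum 3; hence R1C3 = 2.
Column 4 already has 2, leaving R1C4 = 1.
Cage f has product 16, which forces R2C5 = 4.
The 3 cells of cage f must have product 16, which forces R3C5 = 2.
Row 4 needs a 2, and only R4C2 is open for it.
Cage i needs product 16, so R4C1 = 4.
Row 4 now contains 4, leaving R4C4 = 3.
Row 4 already has 3, leaving R4C5 = 1.
Cage i needs product 16, leaving R5C1 = 2.
Column 4 now contains 3; hence R5C4 = 4.
Column 5 already has 1; hence R5C5 = 3.
Column 1 already has 4; hence R1C1 = 3.
The 3 cells of cage a must have product 60, leaving R1C2 = 4.
Column 1 now contains 3, so R3C1 = 1.
Row 3 now contains 1, which forces R3C2 = 3.
Cage h needs two cells with sum 9; hence R3C3 = 4.
4 is placed in column 4, leaving R3C4 = 5.
Row 4 already has 3, leaving R4C3 = 5.
Row 5 now contains 3; hence R5C2 = 5.
Cage d needs sum 11; hence R5C3 = 1.
Column 2 already has 3, which forces R2C2 = 1.
Column 3 already has 1, so R2C3 = 3.
The full grid is 3 4 2 1 5 / 5 1 3 2 4 / 1 3 4 5 2 / 4 2 5 3 1 / 2 5 1 4 3.

5 1 3 2 4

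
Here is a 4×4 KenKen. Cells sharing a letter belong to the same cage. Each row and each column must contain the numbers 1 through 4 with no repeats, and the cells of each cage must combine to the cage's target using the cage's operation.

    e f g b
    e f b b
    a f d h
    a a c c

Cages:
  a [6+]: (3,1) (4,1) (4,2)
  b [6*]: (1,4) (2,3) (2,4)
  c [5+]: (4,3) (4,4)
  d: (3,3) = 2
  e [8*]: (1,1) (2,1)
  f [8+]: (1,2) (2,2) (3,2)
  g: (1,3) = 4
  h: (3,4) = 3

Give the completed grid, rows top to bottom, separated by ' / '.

2 3 4 1 / 4 1 3 2 / 1 4 2 3 / 3 2 1 4

Cage g is a single given cell; hence (1,3) = 4.
Cage d is given, so (3,3) = 2.
Cage h is a single given cell; hence (3,4) = 3.
Row 1 already has 4; hence (1,1) = 2.
2 is placed in row 1, which forces (1,4) = 1.
Cage e needs two cells with product 8, leaving (2,1) = 4.
Cage b has product 6, so (2,3) = 3.
1 is placed in column 4, which forces (2,4) = 2.
Row 3 already has 3, so (3,1) = 1.
Row 3 already has 1; hence (3,2) = 4.
Column 1 already has 4, which forces (4,1) = 3.
3 is placed in column 3, so (4,3) = 1.
Column 4 now contains 2; hence (4,4) = 4.
1 is placed in row 1, which forces (1,2) = 3.
Row 2 now contains 3, leaving (2,2) = 1.
1 is placed in row 4; hence (4,2) = 2.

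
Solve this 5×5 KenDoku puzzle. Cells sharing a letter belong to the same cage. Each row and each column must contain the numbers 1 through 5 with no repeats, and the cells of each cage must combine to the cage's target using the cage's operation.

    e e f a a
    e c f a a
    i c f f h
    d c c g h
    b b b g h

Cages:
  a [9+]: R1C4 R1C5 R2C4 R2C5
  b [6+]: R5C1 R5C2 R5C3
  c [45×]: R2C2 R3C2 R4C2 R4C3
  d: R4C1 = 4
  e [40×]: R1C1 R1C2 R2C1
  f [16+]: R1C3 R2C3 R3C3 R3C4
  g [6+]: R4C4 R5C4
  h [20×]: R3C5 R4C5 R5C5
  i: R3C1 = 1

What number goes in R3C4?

5

Cage i is given, which forces R3C1 = 1.
Cage d is a single given cell, which forces R4C1 = 4.
The 4 cells of cage c must have product 45, so R4C3 = 3.
Cage e has product 40, leaving R1C2 = 4.
Cage f needs sum 16; hence R3C4 = 5.
Row 3 now contains 5; hence R3C5 = 4.
Cage f needs sum 16; hence R1C3 = 5.
Cage f needs sum 16, which forces R2C3 = 4.
Row 3 now contains 5, so R3C2 = 3.
Row 3 already has 4, leaving R3C3 = 2.
The two cells of cage g must have sum 6, leaving R4C4 = 2.
Column 3 now contains 2, which forces R5C3 = 1.
The two cells of cage g must have sum 6, leaving R5C4 = 4.
Row 5 already has 1; hence R5C5 = 5.
Row 1 already has 5, which forces R1C1 = 2.
Row 1 now contains 2, which forces R1C5 = 3.
Cage e needs product 40, leaving R2C1 = 5.
5 is placed in row 2, which forces R2C2 = 1.
Row 2 already has 1; hence R2C4 = 3.
Column 5 now contains 3, so R2C5 = 2.
Column 2 now contains 1, leaving R4C2 = 5.
Column 5 now contains 5; hence R4C5 = 1.
Cage b needs sum 6; hence R5C1 = 3.
Row 5 already has 1, which forces R5C2 = 2.
Row 1 now contains 3, which forces R1C4 = 1.
Filled in: 2 4 5 1 3 / 5 1 4 3 2 / 1 3 2 5 4 / 4 5 3 2 1 / 3 2 1 4 5.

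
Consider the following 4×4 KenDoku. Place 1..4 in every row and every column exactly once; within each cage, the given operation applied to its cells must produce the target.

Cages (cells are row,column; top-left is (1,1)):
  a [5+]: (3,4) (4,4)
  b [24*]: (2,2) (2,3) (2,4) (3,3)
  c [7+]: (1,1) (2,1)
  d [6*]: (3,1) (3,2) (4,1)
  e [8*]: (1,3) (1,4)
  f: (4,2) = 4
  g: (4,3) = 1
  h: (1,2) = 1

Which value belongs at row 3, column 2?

3

H is a freebie, leaving (1,2) = 1.
F is a freebie, leaving (4,2) = 4.
Cage g is a single given cell, so (4,3) = 1.
Cage b needs product 24; hence (2,4) = 1.
The 3 cells of cage d must have product 6; hence (3,1) = 1.
In row 1, 3 can only go at (1,1), so (1,1) = 3.
Column 1 already has 3, which forces (2,1) = 4.
The 3 cells of cage d must have product 6, leaving (3,2) = 3.
Row 3 now contains 3, which forces (3,4) = 2.
Column 1 already has 3, so (4,1) = 2.
2 is placed in column 4; hence (4,4) = 3.
Cage e's pair has product 8; hence (1,3) = 2.
2 is placed in column 4, so (1,4) = 4.
Column 2 already has 3, leaving (2,2) = 2.
The 4 cells of cage b must have product 24, so (2,3) = 3.
2 is placed in row 3, leaving (3,3) = 4.
Completed grid: 3 1 2 4 / 4 2 3 1 / 1 3 4 2 / 2 4 1 3.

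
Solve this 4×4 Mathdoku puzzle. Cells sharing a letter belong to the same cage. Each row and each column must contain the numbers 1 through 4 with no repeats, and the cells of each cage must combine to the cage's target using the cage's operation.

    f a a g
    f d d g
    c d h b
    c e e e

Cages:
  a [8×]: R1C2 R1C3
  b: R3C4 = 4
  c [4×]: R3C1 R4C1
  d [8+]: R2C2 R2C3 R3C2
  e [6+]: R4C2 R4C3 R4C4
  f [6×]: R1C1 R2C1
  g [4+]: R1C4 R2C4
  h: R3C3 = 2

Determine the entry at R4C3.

3

Cage h is a single given cell, which forces R3C3 = 2.
Cage b is given; hence R3C4 = 4.
Cage a needs two cells with product 8, which forces R1C2 = 2.
Column 3 already has 2, which forces R1C3 = 4.
4 is placed in row 3, leaving R3C1 = 1.
Row 3 already has 1, so R3C2 = 3.
Cage c needs two cells with product 4; hence R4C1 = 4.
3 is placed in column 2; hence R4C2 = 1.
Row 4 already has 1; hence R4C3 = 3.
Row 4 already has 3, which forces R4C4 = 2.
Row 1 already has 2, so R1C1 = 3.
3 is placed in row 1, so R1C4 = 1.
Cage f needs two cells with product 6; hence R2C1 = 2.
Column 2 now contains 1, leaving R2C2 = 4.
Column 3 already has 3, leaving R2C3 = 1.
Column 4 now contains 1, which forces R2C4 = 3.
The full grid is 3 2 4 1 / 2 4 1 3 / 1 3 2 4 / 4 1 3 2.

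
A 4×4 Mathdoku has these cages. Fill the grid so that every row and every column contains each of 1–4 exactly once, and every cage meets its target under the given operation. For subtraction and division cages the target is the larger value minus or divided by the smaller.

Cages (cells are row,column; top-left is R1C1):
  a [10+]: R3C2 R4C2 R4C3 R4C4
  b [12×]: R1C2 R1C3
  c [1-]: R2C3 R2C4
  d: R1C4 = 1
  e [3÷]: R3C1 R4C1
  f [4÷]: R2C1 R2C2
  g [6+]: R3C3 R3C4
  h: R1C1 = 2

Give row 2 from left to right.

4 1 2 3

Cage h is given, which forces R1C1 = 2.
D is a freebie, which forces R1C4 = 1.
Column 1 needs a 4, and only R2C1 is open for it.
Row 2 now contains 4, so R2C2 = 1.
The 4 cells of cage a must have sum 10; hence R4C3 = 1.
The two cells of cage e must have quotient 3; hence R3C1 = 1.
1 is placed in row 4, so R4C1 = 3.
Cage a has sum 10, leaving R3C2 = 3.
Column 2 now contains 3, which forces R1C2 = 4.
Cage b's pair has product 12; hence R1C3 = 3.
Column 3 now contains 3, leaving R2C3 = 2.
Row 2 now contains 2, leaving R2C4 = 3.
Column 3 now contains 2, which forces R3C3 = 4.
Row 3 now contains 4, which forces R3C4 = 2.
Column 2 already has 4, so R4C2 = 2.
Column 4 now contains 2, so R4C4 = 4.
Filled in: 2 4 3 1 / 4 1 2 3 / 1 3 4 2 / 3 2 1 4.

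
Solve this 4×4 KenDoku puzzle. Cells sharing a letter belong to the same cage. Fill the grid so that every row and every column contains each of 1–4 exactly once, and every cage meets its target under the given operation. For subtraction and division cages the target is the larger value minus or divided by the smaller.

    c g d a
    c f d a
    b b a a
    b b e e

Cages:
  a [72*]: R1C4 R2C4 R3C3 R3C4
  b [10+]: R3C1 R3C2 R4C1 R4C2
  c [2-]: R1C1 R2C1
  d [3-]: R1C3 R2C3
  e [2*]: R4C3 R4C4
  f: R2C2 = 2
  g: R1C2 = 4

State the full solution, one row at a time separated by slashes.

3 4 1 2 / 1 2 4 3 / 2 1 3 4 / 4 3 2 1

Cage g is given, leaving R1C2 = 4.
4 is placed in row 1, so R1C3 = 1.
Cage f is given, so R2C2 = 2.
Column 3 now contains 1; hence R2C3 = 4.
Row 2 now contains 4, which forces R2C4 = 3.
Cage a has product 72; hence R3C3 = 3.
Column 3 now contains 1, which forces R4C3 = 2.
2 is placed in row 4, which forces R4C4 = 1.
The two cells of cage c must have difference 2, so R1C1 = 3.
3 is placed in column 4, leaving R1C4 = 2.
Row 2 now contains 3, so R2C1 = 1.
The 4 cells of cage b must have sum 10; hence R3C1 = 2.
3 is placed in row 3, so R3C2 = 1.
Cage a needs product 72, which forces R3C4 = 4.
The 4 cells of cage b must have sum 10, leaving R4C1 = 4.
Row 4 already has 1, leaving R4C2 = 3.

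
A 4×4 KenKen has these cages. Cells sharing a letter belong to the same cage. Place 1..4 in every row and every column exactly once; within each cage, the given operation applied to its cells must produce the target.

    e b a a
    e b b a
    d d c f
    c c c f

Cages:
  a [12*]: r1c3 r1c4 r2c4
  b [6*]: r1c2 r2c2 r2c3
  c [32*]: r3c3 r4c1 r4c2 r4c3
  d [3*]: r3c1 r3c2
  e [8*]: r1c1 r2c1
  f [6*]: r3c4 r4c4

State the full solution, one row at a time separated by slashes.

4 2 3 1 / 2 3 1 4 / 3 1 4 2 / 1 4 2 3

Cage c needs product 32, which forces r3c3 = 4.
In row 3, 2 can only go at r3c4, so r3c4 = 2.
2 is placed in column 4, which forces r4c4 = 3.
Cage a has product 12, leaving r1c3 = 3.
Cage b needs product 6; hence r2c2 = 3.
Column 2 already has 3, leaving r3c2 = 1.
Column 2 now contains 1, which forces r1c2 = 2.
Cage b has product 6; hence r2c3 = 1.
Row 2 now contains 1, so r2c4 = 4.
1 is placed in row 3, which forces r3c1 = 3.
Column 2 already has 2, which forces r4c2 = 4.
Column 3 already has 1; hence r4c3 = 2.
2 is placed in row 1, which forces r1c1 = 4.
Column 4 already has 4; hence r1c4 = 1.
Row 2 now contains 4, leaving r2c1 = 2.
2 is placed in row 4, leaving r4c1 = 1.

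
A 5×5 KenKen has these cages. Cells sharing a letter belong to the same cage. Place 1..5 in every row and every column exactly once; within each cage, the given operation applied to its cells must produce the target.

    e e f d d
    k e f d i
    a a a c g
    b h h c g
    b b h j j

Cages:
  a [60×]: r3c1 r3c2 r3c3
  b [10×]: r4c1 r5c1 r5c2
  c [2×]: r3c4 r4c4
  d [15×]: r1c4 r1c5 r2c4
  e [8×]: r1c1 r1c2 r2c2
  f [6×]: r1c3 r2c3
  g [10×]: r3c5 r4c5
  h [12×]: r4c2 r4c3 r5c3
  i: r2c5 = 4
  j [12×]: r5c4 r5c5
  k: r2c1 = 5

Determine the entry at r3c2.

K is a freebie, so r2c1 = 5.
Cage i is a single given cell, which forces r2c5 = 4.
Column 5 already has 4, which forces r5c5 = 3.
Cage b needs product 10, which forces r5c2 = 5.
Row 5 already has 3, so r5c4 = 4.
Cage a needs product 60, so r3c3 = 5.
Row 3 now contains 5, which forces r3c5 = 2.
2 is placed in column 5; hence r4c5 = 5.
Cage d needs product 15, which forces r1c4 = 5.
5 is placed in column 5, leaving r1c5 = 1.
Cage d needs product 15, leaving r2c4 = 3.
Row 3 already has 2, which forces r3c4 = 1.
The two cells of cage c must have product 2, which forces r4c4 = 2.
Cage f's pair has product 6, which forces r1c3 = 3.
Cage e needs product 8; hence r2c2 = 1.
Row 2 now contains 3, leaving r2c3 = 2.
Row 4 now contains 2, which forces r4c1 = 1.
Column 3 already has 3, so r4c3 = 4.
Cage b needs product 10; hence r5c1 = 2.
Cage h has product 12; hence r5c3 = 1.
2 is placed in column 1; hence r1c1 = 4.
The 3 cells of cage e must have product 8, leaving r1c2 = 2.
Column 1 now contains 4, which forces r3c1 = 3.
Row 3 already has 3, so r3c2 = 4.
Row 4 already has 4, leaving r4c2 = 3.
Completed grid: 4 2 3 5 1 / 5 1 2 3 4 / 3 4 5 1 2 / 1 3 4 2 5 / 2 5 1 4 3.

4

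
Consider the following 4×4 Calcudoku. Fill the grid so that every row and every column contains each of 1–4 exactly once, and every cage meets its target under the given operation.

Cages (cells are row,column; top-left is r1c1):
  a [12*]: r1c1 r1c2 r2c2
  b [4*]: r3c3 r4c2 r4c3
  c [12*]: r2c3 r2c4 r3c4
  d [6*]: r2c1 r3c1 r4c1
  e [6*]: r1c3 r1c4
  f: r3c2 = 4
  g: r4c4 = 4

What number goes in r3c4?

Cage f is a single given cell, which forces r3c2 = 4.
Cage g is given, leaving r4c4 = 4.
Cage b has product 4, leaving r3c3 = 2.
Cage b needs product 4, leaving r4c2 = 2.
Row 4 now contains 4; hence r4c3 = 1.
Cage a has product 12, which forces r1c1 = 4.
Column 3 now contains 2, so r1c3 = 3.
The two cells of cage e must have product 6, leaving r1c4 = 2.
Cage d has product 6, so r2c1 = 2.
Column 3 now contains 2, which forces r2c3 = 4.
Cage d has product 6, which forces r3c1 = 1.
Row 3 already has 1, so r3c4 = 3.
1 is placed in row 4, which forces r4c1 = 3.
Row 1 now contains 3, leaving r1c2 = 1.
The 3 cells of cage a must have product 12, which forces r2c2 = 3.
3 is placed in column 4, which forces r2c4 = 1.
The full grid is 4 1 3 2 / 2 3 4 1 / 1 4 2 3 / 3 2 1 4.

3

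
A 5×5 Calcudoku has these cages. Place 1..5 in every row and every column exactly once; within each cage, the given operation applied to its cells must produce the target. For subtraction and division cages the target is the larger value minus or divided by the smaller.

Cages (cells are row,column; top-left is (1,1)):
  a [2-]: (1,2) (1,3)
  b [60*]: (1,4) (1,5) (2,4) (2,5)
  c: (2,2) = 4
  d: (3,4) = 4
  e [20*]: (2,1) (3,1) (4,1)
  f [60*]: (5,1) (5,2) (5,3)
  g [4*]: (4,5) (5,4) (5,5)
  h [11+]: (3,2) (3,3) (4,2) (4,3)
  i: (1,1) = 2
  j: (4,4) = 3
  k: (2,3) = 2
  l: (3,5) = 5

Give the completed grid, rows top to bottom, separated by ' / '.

Cage i is given, so (1,1) = 2.
C is a freebie, which forces (2,2) = 4.
K is a freebie; hence (2,3) = 2.
Cage d is a single given cell, leaving (3,4) = 4.
Cage l is given; hence (3,5) = 5.
J is a freebie, which forces (4,4) = 3.
Cage b has product 60, which forces (1,5) = 4.
Cage e has product 20; hence (2,1) = 5.
Row 2 now contains 5, so (2,4) = 1.
Cage b has product 60, which forces (2,5) = 3.
5 is placed in row 3; hence (3,1) = 1.
Row 3 already has 1; hence (3,3) = 3.
Cage e needs product 20; hence (4,1) = 4.
Column 1 already has 4, which forces (5,1) = 3.
3 is placed in row 5, leaving (5,2) = 5.
Row 5 now contains 5, so (5,3) = 4.
1 is placed in column 4, so (5,4) = 2.
Column 5 now contains 4, leaving (5,5) = 1.
Cage a's pair has difference 2; hence (1,2) = 3.
1 is placed in column 4; hence (1,4) = 5.
3 is placed in row 3; hence (3,2) = 2.
Cage h needs sum 11, so (4,2) = 1.
Cage h has sum 11, which forces (4,3) = 5.
Column 5 already has 1, leaving (4,5) = 2.
Row 1 now contains 5, so (1,3) = 1.

2 3 1 5 4 / 5 4 2 1 3 / 1 2 3 4 5 / 4 1 5 3 2 / 3 5 4 2 1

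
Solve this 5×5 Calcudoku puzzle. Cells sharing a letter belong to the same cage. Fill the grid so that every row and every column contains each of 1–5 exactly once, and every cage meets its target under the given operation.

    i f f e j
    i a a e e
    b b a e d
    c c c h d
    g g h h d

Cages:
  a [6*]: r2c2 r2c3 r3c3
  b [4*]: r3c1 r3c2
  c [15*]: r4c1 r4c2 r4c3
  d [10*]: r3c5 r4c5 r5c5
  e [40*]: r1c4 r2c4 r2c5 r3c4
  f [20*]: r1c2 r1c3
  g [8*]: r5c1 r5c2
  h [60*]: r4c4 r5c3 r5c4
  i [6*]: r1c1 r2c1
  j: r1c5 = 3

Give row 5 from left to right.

Cage j is given; hence r1c5 = 3.
Row 1 now contains 3; hence r1c1 = 2.
Cage i needs two cells with product 6, leaving r2c1 = 3.
Column 1 already has 2, leaving r5c1 = 4.
4 is placed in row 5, leaving r5c2 = 2.
2 is placed in column 2, leaving r2c2 = 1.
Cage a has product 6, so r2c3 = 2.
Column 1 now contains 4, leaving r3c1 = 1.
The two cells of cage b must have product 4, so r3c2 = 4.
Cage a has product 6, which forces r3c3 = 3.
Column 1 already has 1; hence r4c1 = 5.
Row 4 now contains 5, which forces r4c2 = 3.
Row 4 now contains 5, so r4c3 = 1.
Cage h needs product 60, so r4c4 = 4.
Row 4 now contains 1, leaving r4c5 = 2.
Column 3 now contains 3; hence r5c3 = 5.
Row 5 already has 5, so r5c4 = 3.
Row 5 already has 5, which forces r5c5 = 1.
Column 2 now contains 4; hence r1c2 = 5.
5 is placed in column 3, leaving r1c3 = 4.
The 4 cells of cage e must have product 40; hence r1c4 = 1.
4 is placed in column 4; hence r2c4 = 5.
Cage e has product 40, so r2c5 = 4.
Cage e has product 40, leaving r3c4 = 2.
2 is placed in column 5, leaving r3c5 = 5.
The full grid is 2 5 4 1 3 / 3 1 2 5 4 / 1 4 3 2 5 / 5 3 1 4 2 / 4 2 5 3 1.

4 2 5 3 1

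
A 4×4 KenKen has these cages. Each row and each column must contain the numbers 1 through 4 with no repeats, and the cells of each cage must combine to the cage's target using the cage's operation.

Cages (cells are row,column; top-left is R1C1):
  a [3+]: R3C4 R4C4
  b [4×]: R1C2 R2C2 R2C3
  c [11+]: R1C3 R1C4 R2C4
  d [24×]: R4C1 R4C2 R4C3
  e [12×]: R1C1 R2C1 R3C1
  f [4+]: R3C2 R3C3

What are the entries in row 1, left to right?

1 2 4 3

Cage c has sum 11, leaving R1C3 = 4.
Cage c has sum 11, which forces R1C4 = 3.
Cage c has sum 11, which forces R2C4 = 4.
Row 1 already has 3, so R1C1 = 1.
Cage b has product 4, which forces R1C2 = 2.
Cage e needs product 12; hence R2C1 = 3.
Row 2 already has 4, so R2C2 = 1.
The 3 cells of cage b must have product 4; hence R2C3 = 2.
Cage e has product 12, leaving R3C1 = 4.
Column 2 already has 1; hence R3C2 = 3.
Row 3 now contains 3, leaving R3C3 = 1.
Row 3 now contains 1; hence R3C4 = 2.
Column 1 now contains 4, leaving R4C1 = 2.
3 is placed in column 2, leaving R4C2 = 4.
Column 3 already has 2, leaving R4C3 = 3.
Column 4 now contains 2; hence R4C4 = 1.
The full grid is 1 2 4 3 / 3 1 2 4 / 4 3 1 2 / 2 4 3 1.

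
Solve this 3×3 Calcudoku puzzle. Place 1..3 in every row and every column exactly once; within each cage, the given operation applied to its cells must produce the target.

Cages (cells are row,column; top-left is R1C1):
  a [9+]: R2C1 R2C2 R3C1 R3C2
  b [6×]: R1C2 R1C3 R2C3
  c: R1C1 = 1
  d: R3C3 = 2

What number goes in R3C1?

C is a freebie; hence R1C1 = 1.
D is a freebie; hence R3C3 = 2.
Cage b has product 6, which forces R1C2 = 2.
Column 3 now contains 2, which forces R1C3 = 3.
Cage a has sum 9, so R2C1 = 2.
Cage a has sum 9; hence R2C2 = 3.
The 3 cells of cage b must have product 6, leaving R2C3 = 1.
2 is placed in row 3, leaving R3C1 = 3.
The 4 cells of cage a must have sum 9, so R3C2 = 1.
The full grid is 1 2 3 / 2 3 1 / 3 1 2.

3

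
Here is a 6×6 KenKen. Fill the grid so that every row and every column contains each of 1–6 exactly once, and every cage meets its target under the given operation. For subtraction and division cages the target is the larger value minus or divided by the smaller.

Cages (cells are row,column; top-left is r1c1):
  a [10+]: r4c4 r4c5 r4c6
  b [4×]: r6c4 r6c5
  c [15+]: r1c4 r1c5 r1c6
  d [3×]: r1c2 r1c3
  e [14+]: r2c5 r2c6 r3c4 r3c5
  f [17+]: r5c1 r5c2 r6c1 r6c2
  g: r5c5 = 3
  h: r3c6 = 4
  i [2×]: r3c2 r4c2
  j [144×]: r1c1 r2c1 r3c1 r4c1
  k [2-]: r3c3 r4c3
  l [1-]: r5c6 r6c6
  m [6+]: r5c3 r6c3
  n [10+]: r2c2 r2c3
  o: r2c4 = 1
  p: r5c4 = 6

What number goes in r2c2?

Cage o is a single given cell, leaving r2c4 = 1.
Cage h is given, which forces r3c6 = 4.
Cage p is a single given cell, leaving r5c4 = 6.
G is a freebie, which forces r5c5 = 3.
Column 4 now contains 1; hence r6c4 = 4.
Row 6 already has 4, leaving r6c5 = 1.
Column 4 already has 4, leaving r1c4 = 5.
Cage c needs sum 15, so r1c5 = 4.
The 3 cells of cage c must have sum 15, which forces r1c6 = 6.
The only place for 2 in row 1 is r1c1.
The only place for 2 in row 2 is r2c5.
In row 2, 5 can only go at r2c6, so r2c6 = 5.
Cage e has sum 14; hence r3c4 = 2.
Cage e has sum 14, which forces r3c5 = 5.
Column 4 already has 2, which forces r4c4 = 3.
Column 5 now contains 5, so r4c5 = 6.
Row 3 already has 2, which forces r3c2 = 1.
Row 4 now contains 6, so r4c1 = 4.
Cage i needs two cells with product 2, which forces r4c2 = 2.
The 3 cells of cage a must have sum 10, leaving r4c6 = 1.
Column 6 already has 1, which forces r5c6 = 2.
Column 6 already has 2; hence r6c6 = 3.
Column 2 already has 1, leaving r1c2 = 3.
Cage d needs two cells with product 3; hence r1c3 = 1.
Cage k needs two cells with difference 2, which forces r3c3 = 3.
1 is placed in row 4, leaving r4c3 = 5.
Cage f needs sum 17, so r5c1 = 1.
The 4 cells of cage f must have sum 17, leaving r5c2 = 5.
Column 3 already has 1, leaving r5c3 = 4.
The 4 cells of cage f must have sum 17, leaving r6c1 = 5.
Cage f needs sum 17, so r6c2 = 6.
Column 3 now contains 5, leaving r6c3 = 2.
Cage j needs product 144; hence r2c1 = 3.
Column 2 now contains 6, which forces r2c2 = 4.
Column 3 now contains 4, leaving r2c3 = 6.
Row 3 now contains 3; hence r3c1 = 6.
Filled in: 2 3 1 5 4 6 / 3 4 6 1 2 5 / 6 1 3 2 5 4 / 4 2 5 3 6 1 / 1 5 4 6 3 2 / 5 6 2 4 1 3.

4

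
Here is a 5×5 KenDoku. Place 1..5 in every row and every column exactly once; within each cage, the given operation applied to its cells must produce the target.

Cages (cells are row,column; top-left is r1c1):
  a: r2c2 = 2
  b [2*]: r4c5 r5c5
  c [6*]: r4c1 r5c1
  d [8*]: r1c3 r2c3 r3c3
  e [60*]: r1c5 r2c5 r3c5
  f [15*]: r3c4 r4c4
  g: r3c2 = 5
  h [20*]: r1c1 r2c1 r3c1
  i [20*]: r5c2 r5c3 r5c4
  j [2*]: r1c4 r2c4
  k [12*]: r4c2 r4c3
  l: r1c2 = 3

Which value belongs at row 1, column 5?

5

L is a freebie; hence r1c2 = 3.
Cage a is given, which forces r2c2 = 2.
2 is placed in row 2; hence r2c4 = 1.
Cage g is a single given cell, which forces r3c2 = 5.
Row 3 already has 5, leaving r3c4 = 3.
Row 3 already has 3, so r3c5 = 4.
Column 2 now contains 3, leaving r4c2 = 4.
4 is placed in row 4, which forces r4c3 = 3.
3 is placed in column 4, so r4c4 = 5.
Column 2 now contains 4, leaving r5c2 = 1.
Column 4 already has 5, leaving r5c4 = 4.
Row 5 now contains 1, leaving r5c5 = 2.
1 is placed in column 4, which forces r1c4 = 2.
Column 5 already has 4, so r1c5 = 5.
Row 2 now contains 1; hence r2c3 = 4.
The 3 cells of cage e must have product 60, leaving r2c5 = 3.
Row 3 already has 4, leaving r3c1 = 1.
1 is placed in row 3; hence r3c3 = 2.
3 is placed in row 4; hence r4c1 = 2.
Column 5 now contains 2; hence r4c5 = 1.
Row 5 now contains 2; hence r5c1 = 3.
Row 5 now contains 4, which forces r5c3 = 5.
Row 1 already has 5; hence r1c1 = 4.
2 is placed in row 1, leaving r1c3 = 1.
Row 2 now contains 4, leaving r2c1 = 5.
Completed grid: 4 3 1 2 5 / 5 2 4 1 3 / 1 5 2 3 4 / 2 4 3 5 1 / 3 1 5 4 2.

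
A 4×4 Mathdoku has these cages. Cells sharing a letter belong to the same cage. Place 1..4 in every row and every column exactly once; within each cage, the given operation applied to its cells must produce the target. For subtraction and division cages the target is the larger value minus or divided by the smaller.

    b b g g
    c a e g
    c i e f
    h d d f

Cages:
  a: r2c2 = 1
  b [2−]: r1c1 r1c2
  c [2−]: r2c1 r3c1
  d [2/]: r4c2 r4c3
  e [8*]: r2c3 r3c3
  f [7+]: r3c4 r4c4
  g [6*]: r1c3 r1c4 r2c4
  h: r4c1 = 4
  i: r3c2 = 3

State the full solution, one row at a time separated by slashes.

2 4 3 1 / 3 1 4 2 / 1 3 2 4 / 4 2 1 3

Cage a is a single given cell, so r2c2 = 1.
Cage i is a single given cell, which forces r3c2 = 3.
3 is placed in row 3, which forces r3c4 = 4.
H is a freebie, which forces r4c1 = 4.
4 is placed in row 4, which forces r4c2 = 2.
Row 4 now contains 2, leaving r4c3 = 1.
Column 4 already has 4, which forces r4c4 = 3.
Cage b needs two cells with difference 2, leaving r1c1 = 2.
Column 2 now contains 2, which forces r1c2 = 4.
Cage g has product 6, which forces r1c3 = 3.
Cage g needs product 6, leaving r1c4 = 1.
Cage c needs two cells with difference 2, which forces r2c1 = 3.
Cage e's pair has product 8, leaving r2c3 = 4.
Column 4 now contains 3, so r2c4 = 2.
The two cells of cage c must have difference 2, so r3c1 = 1.
Row 3 already has 4, leaving r3c3 = 2.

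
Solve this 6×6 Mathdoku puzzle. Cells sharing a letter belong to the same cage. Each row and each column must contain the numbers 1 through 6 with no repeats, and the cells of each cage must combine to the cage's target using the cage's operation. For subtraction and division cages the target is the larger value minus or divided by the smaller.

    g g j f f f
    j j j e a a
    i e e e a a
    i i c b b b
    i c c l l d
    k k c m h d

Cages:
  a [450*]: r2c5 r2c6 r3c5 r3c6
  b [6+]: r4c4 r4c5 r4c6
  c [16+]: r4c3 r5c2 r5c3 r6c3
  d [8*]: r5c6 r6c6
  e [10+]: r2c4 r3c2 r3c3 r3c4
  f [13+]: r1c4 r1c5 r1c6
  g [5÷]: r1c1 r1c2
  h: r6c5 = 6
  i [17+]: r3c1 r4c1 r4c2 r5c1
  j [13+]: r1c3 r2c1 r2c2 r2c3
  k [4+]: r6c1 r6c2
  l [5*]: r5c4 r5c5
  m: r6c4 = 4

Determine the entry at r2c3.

1

M is a freebie, leaving r6c4 = 4.
H is a freebie; hence r6c5 = 6.
Row 6 already has 4, leaving r6c6 = 2.
Column 6 now contains 2, leaving r5c6 = 4.
In row 6, 5 can only go at r6c3, so r6c3 = 5.
Column 5 needs a 4, and only r1c5 is open for it.
Row 1 needs a 2, and only r1c3 is open for it.
The only place for 2 in column 5 is r4c5.
In column 5, 1 can only go at r5c5, so r5c5 = 1.
Cage c has sum 16, so r5c2 = 2.
Row 5 now contains 1, so r5c4 = 5.
Column 4 needs a 6, and only r1c4 is open for it.
Row 1 now contains 6; hence r1c6 = 3.
Column 6 already has 3, leaving r4c6 = 1.
Row 4 already has 1, leaving r4c4 = 3.
Row 4 now contains 3; hence r4c3 = 6.
Cage c needs sum 16; hence r5c3 = 3.
Cage i needs sum 17, so r3c1 = 2.
Row 3 already has 2, so r3c4 = 1.
3 is placed in row 5, leaving r5c1 = 6.
Cage j needs sum 13; hence r2c2 = 6.
Column 4 already has 1, so r2c4 = 2.
Row 2 now contains 6, which forces r2c6 = 5.
Cage e has sum 10, leaving r3c2 = 3.
Row 3 now contains 1, which forces r3c3 = 4.
Row 3 now contains 3, leaving r3c5 = 5.
Column 6 now contains 5, leaving r3c6 = 6.
Column 2 now contains 3, so r6c2 = 1.
Cage g needs two cells with quotient 5, so r1c1 = 1.
Column 2 now contains 1, so r1c2 = 5.
The 4 cells of cage j must have sum 13, leaving r2c1 = 4.
Column 3 now contains 4; hence r2c3 = 1.
Row 2 now contains 5; hence r2c5 = 3.
Column 1 now contains 4, so r4c1 = 5.
5 is placed in column 2, which forces r4c2 = 4.
Row 6 now contains 1, leaving r6c1 = 3.
Completed grid: 1 5 2 6 4 3 / 4 6 1 2 3 5 / 2 3 4 1 5 6 / 5 4 6 3 2 1 / 6 2 3 5 1 4 / 3 1 5 4 6 2.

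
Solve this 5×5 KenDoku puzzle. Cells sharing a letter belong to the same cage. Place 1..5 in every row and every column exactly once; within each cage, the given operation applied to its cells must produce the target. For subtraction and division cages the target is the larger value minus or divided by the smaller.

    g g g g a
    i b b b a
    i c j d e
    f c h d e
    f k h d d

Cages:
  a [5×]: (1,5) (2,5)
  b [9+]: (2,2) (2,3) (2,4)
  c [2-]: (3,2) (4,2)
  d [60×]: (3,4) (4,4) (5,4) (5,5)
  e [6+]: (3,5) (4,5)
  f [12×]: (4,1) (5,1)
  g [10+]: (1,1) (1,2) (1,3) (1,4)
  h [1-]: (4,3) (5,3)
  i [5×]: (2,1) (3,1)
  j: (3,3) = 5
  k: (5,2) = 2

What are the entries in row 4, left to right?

3 5 2 1 4

J is a freebie; hence (3,3) = 5.
K is a freebie, so (5,2) = 2.
The two cells of cage i must have product 5; hence (2,1) = 5.
Row 2 already has 5; hence (2,5) = 1.
Row 3 now contains 5; hence (3,1) = 1.
Row 3 already has 1, so (3,2) = 3.
Row 3 already has 3; hence (3,4) = 4.
4 is placed in row 3, so (3,5) = 2.
Column 5 now contains 1; hence (1,5) = 5.
3 is placed in column 2, so (2,2) = 4.
Cage e's pair has sum 6; hence (4,5) = 4.
5 is placed in column 5; hence (5,5) = 3.
4 is placed in column 2, so (1,2) = 1.
Row 4 already has 4, which forces (4,1) = 3.
Column 2 now contains 1, leaving (4,2) = 5.
3 is placed in row 4; hence (4,3) = 2.
Row 4 already has 5, which forces (4,4) = 1.
Row 5 already has 3, which forces (5,1) = 4.
Row 5 now contains 4, which forces (5,3) = 1.
1 is placed in column 4; hence (5,4) = 5.
Column 1 now contains 4; hence (1,1) = 2.
Cage g has sum 10, leaving (1,3) = 4.
Cage g needs sum 10; hence (1,4) = 3.
Column 3 already has 2; hence (2,3) = 3.
The 3 cells of cage b must have sum 9; hence (2,4) = 2.
Filled in: 2 1 4 3 5 / 5 4 3 2 1 / 1 3 5 4 2 / 3 5 2 1 4 / 4 2 1 5 3.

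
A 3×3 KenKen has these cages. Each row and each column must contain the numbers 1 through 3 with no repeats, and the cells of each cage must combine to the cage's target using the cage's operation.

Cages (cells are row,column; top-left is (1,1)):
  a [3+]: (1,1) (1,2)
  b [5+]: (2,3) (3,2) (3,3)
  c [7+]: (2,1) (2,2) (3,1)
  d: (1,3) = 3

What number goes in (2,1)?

D is a freebie, leaving (1,3) = 3.
3 is placed in column 3; hence (3,3) = 1.
1 is placed in column 3; hence (2,3) = 2.
Row 3 already has 1, so (3,2) = 2.
Cage a's pair has sum 3, so (1,1) = 2.
2 is placed in column 2, so (1,2) = 1.
Cage c has sum 7, leaving (2,1) = 1.
2 is placed in row 2, so (2,2) = 3.
Row 3 already has 2, leaving (3,1) = 3.
The full grid is 2 1 3 / 1 3 2 / 3 2 1.

1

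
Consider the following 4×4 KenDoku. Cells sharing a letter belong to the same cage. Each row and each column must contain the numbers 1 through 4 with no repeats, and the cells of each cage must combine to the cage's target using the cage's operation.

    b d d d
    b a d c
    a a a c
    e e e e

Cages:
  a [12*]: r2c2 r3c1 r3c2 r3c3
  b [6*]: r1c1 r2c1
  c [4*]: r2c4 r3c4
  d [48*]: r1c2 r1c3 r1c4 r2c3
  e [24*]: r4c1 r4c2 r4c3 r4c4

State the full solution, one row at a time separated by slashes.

In row 2, 3 can only go at r2c1, so r2c1 = 3.
Column 1 already has 3, which forces r1c1 = 2.
Cage d needs product 48; hence r2c3 = 4.
Row 2 already has 4, so r2c4 = 1.
1 is placed in column 4, so r3c4 = 4.
The 4 cells of cage d must have product 48, so r1c2 = 4.
The 4 cells of cage d must have product 48, leaving r1c3 = 1.
4 is placed in column 4, which forces r1c4 = 3.
1 is placed in row 2, leaving r2c2 = 2.
4 is placed in row 3, so r3c1 = 1.
4 is placed in row 3, which forces r3c2 = 3.
Cage a has product 12, so r3c3 = 2.
1 is placed in column 1, leaving r4c1 = 4.
3 is placed in column 2, which forces r4c2 = 1.
Column 3 already has 2, leaving r4c3 = 3.
Column 4 now contains 3, leaving r4c4 = 2.

2 4 1 3 / 3 2 4 1 / 1 3 2 4 / 4 1 3 2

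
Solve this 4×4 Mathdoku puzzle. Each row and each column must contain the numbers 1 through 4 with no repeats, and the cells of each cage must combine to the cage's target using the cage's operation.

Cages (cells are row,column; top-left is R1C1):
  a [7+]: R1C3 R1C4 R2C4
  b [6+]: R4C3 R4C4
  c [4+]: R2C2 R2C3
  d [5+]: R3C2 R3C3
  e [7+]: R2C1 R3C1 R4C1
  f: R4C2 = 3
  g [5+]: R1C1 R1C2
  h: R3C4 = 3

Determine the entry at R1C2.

2

Cage h is a single given cell, so R3C4 = 3.
F is a freebie, which forces R4C2 = 3.
3 is placed in column 2, leaving R2C2 = 1.
Cage c needs two cells with sum 4, leaving R2C3 = 3.
1 is placed in column 2, leaving R3C2 = 4.
4 is placed in row 3; hence R3C3 = 1.
Cage g's pair has sum 5, leaving R1C1 = 3.
Column 2 already has 4; hence R1C2 = 2.
Row 1 now contains 2, so R1C3 = 4.
Cage a has sum 7, which forces R1C4 = 1.
Cage e has sum 7, so R2C1 = 4.
Row 2 now contains 4, so R2C4 = 2.
1 is placed in row 3; hence R3C1 = 2.
Cage e has sum 7; hence R4C1 = 1.
Column 3 now contains 4, leaving R4C3 = 2.
2 is placed in column 4, so R4C4 = 4.
Filled in: 3 2 4 1 / 4 1 3 2 / 2 4 1 3 / 1 3 2 4.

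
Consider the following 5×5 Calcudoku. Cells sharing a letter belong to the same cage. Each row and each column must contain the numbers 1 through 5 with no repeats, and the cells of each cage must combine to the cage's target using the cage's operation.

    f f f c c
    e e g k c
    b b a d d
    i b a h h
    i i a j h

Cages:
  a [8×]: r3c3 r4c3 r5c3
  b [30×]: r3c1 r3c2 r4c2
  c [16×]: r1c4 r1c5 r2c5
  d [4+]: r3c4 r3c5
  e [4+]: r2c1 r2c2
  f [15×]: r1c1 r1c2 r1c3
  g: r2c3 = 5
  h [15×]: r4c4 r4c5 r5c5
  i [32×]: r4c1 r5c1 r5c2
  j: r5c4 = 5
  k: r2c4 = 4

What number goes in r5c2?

Cage g is a single given cell, leaving r2c3 = 5.
Cage k is given, leaving r2c4 = 4.
Row 2 now contains 4, which forces r2c5 = 2.
Cage i needs product 32, leaving r4c1 = 4.
The 3 cells of cage i must have product 32, so r5c1 = 2.
Cage i has product 32; hence r5c2 = 4.
Row 5 already has 4, which forces r5c3 = 1.
Cage j is a single given cell, so r5c4 = 5.
5 is placed in row 5, which forces r5c5 = 3.
Column 3 already has 1, so r1c3 = 3.
Column 4 now contains 4, which forces r1c4 = 2.
The 3 cells of cage c must have product 16; hence r1c5 = 4.
The 3 cells of cage a must have product 8; hence r3c3 = 4.
Cage d needs two cells with sum 4, which forces r3c4 = 3.
3 is placed in column 5; hence r3c5 = 1.
Column 3 already has 1, so r4c3 = 2.
The 3 cells of cage h must have product 15, leaving r4c4 = 1.
Cage h needs product 15, which forces r4c5 = 5.
3 is placed in row 3; hence r3c1 = 5.
Cage b needs product 30, which forces r3c2 = 2.
Row 4 now contains 5, which forces r4c2 = 3.
Column 1 already has 5, which forces r1c1 = 1.
The 3 cells of cage f must have product 15, so r1c2 = 5.
The two cells of cage e must have sum 4; hence r2c1 = 3.
Column 2 already has 3, leaving r2c2 = 1.
The full grid is 1 5 3 2 4 / 3 1 5 4 2 / 5 2 4 3 1 / 4 3 2 1 5 / 2 4 1 5 3.

4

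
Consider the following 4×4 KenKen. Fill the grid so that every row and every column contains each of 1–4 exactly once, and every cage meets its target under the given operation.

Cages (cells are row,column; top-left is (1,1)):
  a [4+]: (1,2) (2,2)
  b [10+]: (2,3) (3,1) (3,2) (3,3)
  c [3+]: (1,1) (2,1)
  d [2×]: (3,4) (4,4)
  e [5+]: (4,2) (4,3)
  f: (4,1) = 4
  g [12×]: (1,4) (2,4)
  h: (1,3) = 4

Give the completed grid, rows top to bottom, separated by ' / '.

2 1 4 3 / 1 3 2 4 / 3 4 1 2 / 4 2 3 1

Cage h is given, so (1,3) = 4.
4 is placed in row 1, so (1,4) = 3.
Column 4 already has 3, leaving (2,4) = 4.
Cage f is given, so (4,1) = 4.
Row 1 already has 3, leaving (1,2) = 1.
The two cells of cage a must have sum 4; hence (2,2) = 3.
Cage b has sum 10, so (3,2) = 4.
Column 2 already has 3, which forces (4,2) = 2.
Row 4 now contains 2, which forces (4,3) = 3.
Row 4 now contains 2, so (4,4) = 1.
1 is placed in row 1, so (1,1) = 2.
The two cells of cage c must have sum 3, leaving (2,1) = 1.
Row 2 already has 1; hence (2,3) = 2.
Cage b needs sum 10, so (3,1) = 3.
Column 3 already has 2, so (3,3) = 1.
Column 4 already has 1, leaving (3,4) = 2.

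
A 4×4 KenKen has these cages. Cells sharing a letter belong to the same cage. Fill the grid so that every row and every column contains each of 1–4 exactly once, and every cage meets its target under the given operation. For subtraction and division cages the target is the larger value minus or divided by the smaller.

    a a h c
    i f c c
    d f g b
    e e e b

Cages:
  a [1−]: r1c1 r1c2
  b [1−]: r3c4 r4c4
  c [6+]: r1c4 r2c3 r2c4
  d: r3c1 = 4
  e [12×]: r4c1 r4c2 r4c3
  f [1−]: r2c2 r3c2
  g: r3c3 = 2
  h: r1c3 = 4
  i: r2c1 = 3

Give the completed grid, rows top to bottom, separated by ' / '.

2 3 4 1 / 3 2 1 4 / 4 1 2 3 / 1 4 3 2

H is a freebie; hence r1c3 = 4.
Cage i is given, which forces r2c1 = 3.
D is a freebie; hence r3c1 = 4.
Cage g is a single given cell, leaving r3c3 = 2.
Column 1 already has 4; hence r4c1 = 1.
1 is placed in row 4, which forces r4c3 = 3.
Column 1 already has 1, so r1c1 = 2.
Column 3 now contains 2; hence r2c3 = 1.
Row 4 now contains 3, leaving r4c2 = 4.
Row 4 already has 4; hence r4c4 = 2.
Cage c has sum 6, so r1c4 = 1.
4 is placed in column 2, so r2c2 = 2.
Column 4 already has 2, leaving r2c4 = 4.
Column 4 already has 1, leaving r3c4 = 3.
1 is placed in row 1, which forces r1c2 = 3.
Row 3 now contains 3; hence r3c2 = 1.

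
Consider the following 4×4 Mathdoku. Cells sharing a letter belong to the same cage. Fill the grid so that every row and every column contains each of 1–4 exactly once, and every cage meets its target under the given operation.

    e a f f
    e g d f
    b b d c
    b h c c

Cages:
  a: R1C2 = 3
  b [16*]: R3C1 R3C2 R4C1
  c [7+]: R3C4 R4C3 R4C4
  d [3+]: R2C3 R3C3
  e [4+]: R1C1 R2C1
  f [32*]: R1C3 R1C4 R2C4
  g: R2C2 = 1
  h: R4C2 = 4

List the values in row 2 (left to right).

3 1 2 4

Cage a is given, which forces R1C2 = 3.
Cage f has product 32; hence R1C3 = 4.
Cage f needs product 32, leaving R1C4 = 2.
G is a freebie; hence R2C2 = 1.
1 is placed in row 2, leaving R2C3 = 2.
Cage f has product 32; hence R2C4 = 4.
2 is placed in column 3, so R3C3 = 1.
1 is placed in row 3, which forces R3C4 = 3.
H is a freebie, leaving R4C2 = 4.
Column 3 now contains 1, which forces R4C3 = 3.
Column 4 now contains 3, so R4C4 = 1.
Row 1 now contains 3; hence R1C1 = 1.
1 is placed in row 2; hence R2C1 = 3.
1 is placed in row 3, so R3C1 = 4.
4 is placed in column 2, which forces R3C2 = 2.
4 is placed in row 4; hence R4C1 = 2.
Completed grid: 1 3 4 2 / 3 1 2 4 / 4 2 1 3 / 2 4 3 1.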